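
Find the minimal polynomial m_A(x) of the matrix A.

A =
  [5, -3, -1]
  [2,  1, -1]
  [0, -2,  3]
x^3 - 9*x^2 + 27*x - 27

The characteristic polynomial is χ_A(x) = (x - 3)^3, so the eigenvalues are known. The minimal polynomial is
  m_A(x) = Π_λ (x − λ)^{k_λ}
where k_λ is the size of the *largest* Jordan block for λ (equivalently, the smallest k with (A − λI)^k v = 0 for every generalised eigenvector v of λ).

  λ = 3: largest Jordan block has size 3, contributing (x − 3)^3

So m_A(x) = (x - 3)^3 = x^3 - 9*x^2 + 27*x - 27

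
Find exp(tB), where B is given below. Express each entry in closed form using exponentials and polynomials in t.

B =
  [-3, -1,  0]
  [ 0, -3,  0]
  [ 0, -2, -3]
e^{tB} =
  [exp(-3*t), -t*exp(-3*t), 0]
  [0, exp(-3*t), 0]
  [0, -2*t*exp(-3*t), exp(-3*t)]

Strategy: write B = P · J · P⁻¹ where J is a Jordan canonical form, so e^{tB} = P · e^{tJ} · P⁻¹, and e^{tJ} can be computed block-by-block.

B has Jordan form
J =
  [-3,  1,  0]
  [ 0, -3,  0]
  [ 0,  0, -3]
(up to reordering of blocks).

Per-block formulas:
  For a 1×1 block at λ = -3: exp(t · [-3]) = [e^(-3t)].
  For a 2×2 Jordan block J_2(-3): exp(t · J_2(-3)) = e^(-3t)·(I + t·N), where N is the 2×2 nilpotent shift.

After assembling e^{tJ} and conjugating by P, we get:

e^{tB} =
  [exp(-3*t), -t*exp(-3*t), 0]
  [0, exp(-3*t), 0]
  [0, -2*t*exp(-3*t), exp(-3*t)]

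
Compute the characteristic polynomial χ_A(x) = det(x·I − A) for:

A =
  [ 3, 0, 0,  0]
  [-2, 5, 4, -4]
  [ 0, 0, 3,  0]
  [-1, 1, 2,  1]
x^4 - 12*x^3 + 54*x^2 - 108*x + 81

Expanding det(x·I − A) (e.g. by cofactor expansion or by noting that A is similar to its Jordan form J, which has the same characteristic polynomial as A) gives
  χ_A(x) = x^4 - 12*x^3 + 54*x^2 - 108*x + 81
which factors as (x - 3)^4. The eigenvalues (with algebraic multiplicities) are λ = 3 with multiplicity 4.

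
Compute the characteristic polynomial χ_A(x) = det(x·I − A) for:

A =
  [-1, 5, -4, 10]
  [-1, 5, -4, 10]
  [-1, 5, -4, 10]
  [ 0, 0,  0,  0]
x^4

Expanding det(x·I − A) (e.g. by cofactor expansion or by noting that A is similar to its Jordan form J, which has the same characteristic polynomial as A) gives
  χ_A(x) = x^4
which factors as x^4. The eigenvalues (with algebraic multiplicities) are λ = 0 with multiplicity 4.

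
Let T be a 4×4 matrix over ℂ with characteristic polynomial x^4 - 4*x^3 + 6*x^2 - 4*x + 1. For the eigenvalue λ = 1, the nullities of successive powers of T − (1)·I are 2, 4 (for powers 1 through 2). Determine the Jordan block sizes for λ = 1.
Block sizes for λ = 1: [2, 2]

From the dimensions of kernels of powers, the number of Jordan blocks of size at least j is d_j − d_{j−1} where d_j = dim ker(N^j) (with d_0 = 0). Computing the differences gives [2, 2].
The number of blocks of size exactly k is (#blocks of size ≥ k) − (#blocks of size ≥ k + 1), so the partition is: 2 block(s) of size 2.
In nonincreasing order the block sizes are [2, 2].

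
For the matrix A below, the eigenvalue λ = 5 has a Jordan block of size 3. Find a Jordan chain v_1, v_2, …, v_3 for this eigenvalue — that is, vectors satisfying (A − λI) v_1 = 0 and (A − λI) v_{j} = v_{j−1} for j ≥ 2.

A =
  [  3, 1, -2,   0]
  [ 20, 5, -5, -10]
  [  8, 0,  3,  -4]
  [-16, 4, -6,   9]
A Jordan chain for λ = 5 of length 3:
v_1 = (8, 80, 32, 0)ᵀ
v_2 = (-2, 20, 8, -16)ᵀ
v_3 = (1, 0, 0, 0)ᵀ

Let N = A − (5)·I. We want v_3 with N^3 v_3 = 0 but N^2 v_3 ≠ 0; then v_{j-1} := N · v_j for j = 3, …, 2.

Pick v_3 = (1, 0, 0, 0)ᵀ.
Then v_2 = N · v_3 = (-2, 20, 8, -16)ᵀ.
Then v_1 = N · v_2 = (8, 80, 32, 0)ᵀ.

Sanity check: (A − (5)·I) v_1 = (0, 0, 0, 0)ᵀ = 0. ✓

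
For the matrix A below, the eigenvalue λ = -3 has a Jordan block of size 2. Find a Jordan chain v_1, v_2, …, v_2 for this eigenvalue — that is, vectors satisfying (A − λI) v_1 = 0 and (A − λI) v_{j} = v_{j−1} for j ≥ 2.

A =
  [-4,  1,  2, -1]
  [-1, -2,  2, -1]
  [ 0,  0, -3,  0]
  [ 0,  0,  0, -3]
A Jordan chain for λ = -3 of length 2:
v_1 = (-1, -1, 0, 0)ᵀ
v_2 = (1, 0, 0, 0)ᵀ

Let N = A − (-3)·I. We want v_2 with N^2 v_2 = 0 but N^1 v_2 ≠ 0; then v_{j-1} := N · v_j for j = 2, …, 2.

Pick v_2 = (1, 0, 0, 0)ᵀ.
Then v_1 = N · v_2 = (-1, -1, 0, 0)ᵀ.

Sanity check: (A − (-3)·I) v_1 = (0, 0, 0, 0)ᵀ = 0. ✓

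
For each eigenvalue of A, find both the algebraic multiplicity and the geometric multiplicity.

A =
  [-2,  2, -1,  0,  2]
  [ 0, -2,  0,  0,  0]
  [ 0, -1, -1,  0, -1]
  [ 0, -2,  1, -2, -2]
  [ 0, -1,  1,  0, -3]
λ = -2: alg = 5, geom = 3

Step 1 — factor the characteristic polynomial to read off the algebraic multiplicities:
  χ_A(x) = (x + 2)^5

Step 2 — compute geometric multiplicities via the rank-nullity identity g(λ) = n − rank(A − λI):
  rank(A − (-2)·I) = 2, so dim ker(A − (-2)·I) = n − 2 = 3

Summary:
  λ = -2: algebraic multiplicity = 5, geometric multiplicity = 3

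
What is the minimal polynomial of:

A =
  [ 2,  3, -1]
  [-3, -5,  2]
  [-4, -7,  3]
x^3

The characteristic polynomial is χ_A(x) = x^3, so the eigenvalues are known. The minimal polynomial is
  m_A(x) = Π_λ (x − λ)^{k_λ}
where k_λ is the size of the *largest* Jordan block for λ (equivalently, the smallest k with (A − λI)^k v = 0 for every generalised eigenvector v of λ).

  λ = 0: largest Jordan block has size 3, contributing (x − 0)^3

So m_A(x) = x^3 = x^3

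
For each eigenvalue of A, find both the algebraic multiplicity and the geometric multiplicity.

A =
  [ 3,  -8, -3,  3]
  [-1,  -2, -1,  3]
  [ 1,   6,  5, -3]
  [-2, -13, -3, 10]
λ = 4: alg = 4, geom = 2

Step 1 — factor the characteristic polynomial to read off the algebraic multiplicities:
  χ_A(x) = (x - 4)^4

Step 2 — compute geometric multiplicities via the rank-nullity identity g(λ) = n − rank(A − λI):
  rank(A − (4)·I) = 2, so dim ker(A − (4)·I) = n − 2 = 2

Summary:
  λ = 4: algebraic multiplicity = 4, geometric multiplicity = 2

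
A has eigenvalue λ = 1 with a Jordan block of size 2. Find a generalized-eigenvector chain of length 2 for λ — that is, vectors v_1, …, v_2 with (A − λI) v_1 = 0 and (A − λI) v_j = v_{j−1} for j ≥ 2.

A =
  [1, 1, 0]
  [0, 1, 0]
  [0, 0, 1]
A Jordan chain for λ = 1 of length 2:
v_1 = (1, 0, 0)ᵀ
v_2 = (0, 1, 0)ᵀ

Let N = A − (1)·I. We want v_2 with N^2 v_2 = 0 but N^1 v_2 ≠ 0; then v_{j-1} := N · v_j for j = 2, …, 2.

Pick v_2 = (0, 1, 0)ᵀ.
Then v_1 = N · v_2 = (1, 0, 0)ᵀ.

Sanity check: (A − (1)·I) v_1 = (0, 0, 0)ᵀ = 0. ✓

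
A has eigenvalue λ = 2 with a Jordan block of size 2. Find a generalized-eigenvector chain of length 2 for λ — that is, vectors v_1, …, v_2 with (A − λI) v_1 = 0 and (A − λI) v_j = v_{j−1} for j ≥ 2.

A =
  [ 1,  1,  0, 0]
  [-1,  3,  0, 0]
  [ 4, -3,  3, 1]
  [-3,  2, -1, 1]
A Jordan chain for λ = 2 of length 2:
v_1 = (-1, -1, 4, -3)ᵀ
v_2 = (1, 0, 0, 0)ᵀ

Let N = A − (2)·I. We want v_2 with N^2 v_2 = 0 but N^1 v_2 ≠ 0; then v_{j-1} := N · v_j for j = 2, …, 2.

Pick v_2 = (1, 0, 0, 0)ᵀ.
Then v_1 = N · v_2 = (-1, -1, 4, -3)ᵀ.

Sanity check: (A − (2)·I) v_1 = (0, 0, 0, 0)ᵀ = 0. ✓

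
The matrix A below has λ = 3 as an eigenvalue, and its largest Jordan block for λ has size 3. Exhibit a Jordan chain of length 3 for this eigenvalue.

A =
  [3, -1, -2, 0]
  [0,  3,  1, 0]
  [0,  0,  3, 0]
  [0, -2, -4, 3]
A Jordan chain for λ = 3 of length 3:
v_1 = (-1, 0, 0, -2)ᵀ
v_2 = (-2, 1, 0, -4)ᵀ
v_3 = (0, 0, 1, 0)ᵀ

Let N = A − (3)·I. We want v_3 with N^3 v_3 = 0 but N^2 v_3 ≠ 0; then v_{j-1} := N · v_j for j = 3, …, 2.

Pick v_3 = (0, 0, 1, 0)ᵀ.
Then v_2 = N · v_3 = (-2, 1, 0, -4)ᵀ.
Then v_1 = N · v_2 = (-1, 0, 0, -2)ᵀ.

Sanity check: (A − (3)·I) v_1 = (0, 0, 0, 0)ᵀ = 0. ✓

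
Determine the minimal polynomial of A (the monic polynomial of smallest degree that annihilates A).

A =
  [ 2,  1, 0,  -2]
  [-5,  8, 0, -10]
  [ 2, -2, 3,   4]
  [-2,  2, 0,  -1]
x^2 - 6*x + 9

The characteristic polynomial is χ_A(x) = (x - 3)^4, so the eigenvalues are known. The minimal polynomial is
  m_A(x) = Π_λ (x − λ)^{k_λ}
where k_λ is the size of the *largest* Jordan block for λ (equivalently, the smallest k with (A − λI)^k v = 0 for every generalised eigenvector v of λ).

  λ = 3: largest Jordan block has size 2, contributing (x − 3)^2

So m_A(x) = (x - 3)^2 = x^2 - 6*x + 9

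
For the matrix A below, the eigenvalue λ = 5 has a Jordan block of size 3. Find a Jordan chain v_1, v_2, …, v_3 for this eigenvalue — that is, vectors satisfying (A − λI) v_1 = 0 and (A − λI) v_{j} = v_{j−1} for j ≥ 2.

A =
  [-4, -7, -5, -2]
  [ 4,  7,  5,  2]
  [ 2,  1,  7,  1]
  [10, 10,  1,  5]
A Jordan chain for λ = 5 of length 3:
v_1 = (-1, 1, 0, 1)ᵀ
v_2 = (-2, 2, 1, 0)ᵀ
v_3 = (1, -1, 0, 0)ᵀ

Let N = A − (5)·I. We want v_3 with N^3 v_3 = 0 but N^2 v_3 ≠ 0; then v_{j-1} := N · v_j for j = 3, …, 2.

Pick v_3 = (1, -1, 0, 0)ᵀ.
Then v_2 = N · v_3 = (-2, 2, 1, 0)ᵀ.
Then v_1 = N · v_2 = (-1, 1, 0, 1)ᵀ.

Sanity check: (A − (5)·I) v_1 = (0, 0, 0, 0)ᵀ = 0. ✓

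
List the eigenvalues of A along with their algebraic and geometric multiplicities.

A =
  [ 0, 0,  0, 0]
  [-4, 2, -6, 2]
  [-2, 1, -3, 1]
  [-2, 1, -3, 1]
λ = 0: alg = 4, geom = 3

Step 1 — factor the characteristic polynomial to read off the algebraic multiplicities:
  χ_A(x) = x^4

Step 2 — compute geometric multiplicities via the rank-nullity identity g(λ) = n − rank(A − λI):
  rank(A − (0)·I) = 1, so dim ker(A − (0)·I) = n − 1 = 3

Summary:
  λ = 0: algebraic multiplicity = 4, geometric multiplicity = 3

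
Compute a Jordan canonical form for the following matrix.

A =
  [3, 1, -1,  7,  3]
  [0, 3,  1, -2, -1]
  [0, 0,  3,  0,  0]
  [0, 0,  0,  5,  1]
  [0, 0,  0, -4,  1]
J_3(3) ⊕ J_2(3)

The characteristic polynomial is
  det(x·I − A) = x^5 - 15*x^4 + 90*x^3 - 270*x^2 + 405*x - 243 = (x - 3)^5

Eigenvalues and multiplicities (the geometric multiplicity of λ is n − rank(A − λI), which equals the number of Jordan blocks for λ):
  λ = 3: algebraic multiplicity = 5, geometric multiplicity = 2

Determining the block sizes for each eigenvalue:
  λ = 3: with am = 5 and gm = 2, the partition is not yet determined (e.g. several partitions of 5 into 2 parts exist). Let N = A − (3)·I. Computing rank(N^1) = 3, rank(N^2) = 1, rank(N^3) = 0; the number of blocks of size ≥ j is rank(N^{j−1}) − rank(N^j), giving [2, 2, 1]. So we have 1 block(s) of size 3, 1 block(s) of size 2 → block sizes [3, 2]

Assembling the blocks gives a Jordan form
J =
  [3, 1, 0, 0, 0]
  [0, 3, 1, 0, 0]
  [0, 0, 3, 0, 0]
  [0, 0, 0, 3, 1]
  [0, 0, 0, 0, 3]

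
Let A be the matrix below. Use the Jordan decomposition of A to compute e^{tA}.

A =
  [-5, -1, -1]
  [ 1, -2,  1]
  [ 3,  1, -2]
e^{tA} =
  [-2*t*exp(-3*t) + exp(-3*t), -t*exp(-3*t), -t*exp(-3*t)]
  [t^2*exp(-3*t) + t*exp(-3*t), t^2*exp(-3*t)/2 + t*exp(-3*t) + exp(-3*t), t^2*exp(-3*t)/2 + t*exp(-3*t)]
  [-t^2*exp(-3*t) + 3*t*exp(-3*t), -t^2*exp(-3*t)/2 + t*exp(-3*t), -t^2*exp(-3*t)/2 + t*exp(-3*t) + exp(-3*t)]

Strategy: write A = P · J · P⁻¹ where J is a Jordan canonical form, so e^{tA} = P · e^{tJ} · P⁻¹, and e^{tJ} can be computed block-by-block.

A has Jordan form
J =
  [-3,  1,  0]
  [ 0, -3,  1]
  [ 0,  0, -3]
(up to reordering of blocks).

Per-block formulas:
  For a 3×3 Jordan block J_3(-3): exp(t · J_3(-3)) = e^(-3t)·(I + t·N + (t^2/2)·N^2), where N is the 3×3 nilpotent shift.

After assembling e^{tJ} and conjugating by P, we get:

e^{tA} =
  [-2*t*exp(-3*t) + exp(-3*t), -t*exp(-3*t), -t*exp(-3*t)]
  [t^2*exp(-3*t) + t*exp(-3*t), t^2*exp(-3*t)/2 + t*exp(-3*t) + exp(-3*t), t^2*exp(-3*t)/2 + t*exp(-3*t)]
  [-t^2*exp(-3*t) + 3*t*exp(-3*t), -t^2*exp(-3*t)/2 + t*exp(-3*t), -t^2*exp(-3*t)/2 + t*exp(-3*t) + exp(-3*t)]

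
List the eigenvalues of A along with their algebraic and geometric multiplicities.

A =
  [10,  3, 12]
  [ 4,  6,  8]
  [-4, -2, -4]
λ = 4: alg = 3, geom = 2

Step 1 — factor the characteristic polynomial to read off the algebraic multiplicities:
  χ_A(x) = (x - 4)^3

Step 2 — compute geometric multiplicities via the rank-nullity identity g(λ) = n − rank(A − λI):
  rank(A − (4)·I) = 1, so dim ker(A − (4)·I) = n − 1 = 2

Summary:
  λ = 4: algebraic multiplicity = 3, geometric multiplicity = 2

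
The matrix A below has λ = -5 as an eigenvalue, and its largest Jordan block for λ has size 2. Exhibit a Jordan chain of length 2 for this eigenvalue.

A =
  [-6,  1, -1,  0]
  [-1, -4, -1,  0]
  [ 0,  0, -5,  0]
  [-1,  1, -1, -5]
A Jordan chain for λ = -5 of length 2:
v_1 = (-1, -1, 0, -1)ᵀ
v_2 = (1, 0, 0, 0)ᵀ

Let N = A − (-5)·I. We want v_2 with N^2 v_2 = 0 but N^1 v_2 ≠ 0; then v_{j-1} := N · v_j for j = 2, …, 2.

Pick v_2 = (1, 0, 0, 0)ᵀ.
Then v_1 = N · v_2 = (-1, -1, 0, -1)ᵀ.

Sanity check: (A − (-5)·I) v_1 = (0, 0, 0, 0)ᵀ = 0. ✓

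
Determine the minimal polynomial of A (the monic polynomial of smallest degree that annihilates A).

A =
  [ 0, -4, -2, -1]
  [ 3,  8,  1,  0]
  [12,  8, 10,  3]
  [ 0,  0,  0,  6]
x^2 - 12*x + 36

The characteristic polynomial is χ_A(x) = (x - 6)^4, so the eigenvalues are known. The minimal polynomial is
  m_A(x) = Π_λ (x − λ)^{k_λ}
where k_λ is the size of the *largest* Jordan block for λ (equivalently, the smallest k with (A − λI)^k v = 0 for every generalised eigenvector v of λ).

  λ = 6: largest Jordan block has size 2, contributing (x − 6)^2

So m_A(x) = (x - 6)^2 = x^2 - 12*x + 36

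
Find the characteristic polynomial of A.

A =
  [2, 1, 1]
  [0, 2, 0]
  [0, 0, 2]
x^3 - 6*x^2 + 12*x - 8

Expanding det(x·I − A) (e.g. by cofactor expansion or by noting that A is similar to its Jordan form J, which has the same characteristic polynomial as A) gives
  χ_A(x) = x^3 - 6*x^2 + 12*x - 8
which factors as (x - 2)^3. The eigenvalues (with algebraic multiplicities) are λ = 2 with multiplicity 3.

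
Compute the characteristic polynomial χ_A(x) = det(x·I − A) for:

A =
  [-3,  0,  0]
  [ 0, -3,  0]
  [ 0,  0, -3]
x^3 + 9*x^2 + 27*x + 27

Expanding det(x·I − A) (e.g. by cofactor expansion or by noting that A is similar to its Jordan form J, which has the same characteristic polynomial as A) gives
  χ_A(x) = x^3 + 9*x^2 + 27*x + 27
which factors as (x + 3)^3. The eigenvalues (with algebraic multiplicities) are λ = -3 with multiplicity 3.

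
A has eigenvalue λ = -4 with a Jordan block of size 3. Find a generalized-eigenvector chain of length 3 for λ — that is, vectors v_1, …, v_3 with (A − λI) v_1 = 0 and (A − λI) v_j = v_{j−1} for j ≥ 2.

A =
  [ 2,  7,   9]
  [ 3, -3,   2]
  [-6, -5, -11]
A Jordan chain for λ = -4 of length 3:
v_1 = (3, 9, -9)ᵀ
v_2 = (6, 3, -6)ᵀ
v_3 = (1, 0, 0)ᵀ

Let N = A − (-4)·I. We want v_3 with N^3 v_3 = 0 but N^2 v_3 ≠ 0; then v_{j-1} := N · v_j for j = 3, …, 2.

Pick v_3 = (1, 0, 0)ᵀ.
Then v_2 = N · v_3 = (6, 3, -6)ᵀ.
Then v_1 = N · v_2 = (3, 9, -9)ᵀ.

Sanity check: (A − (-4)·I) v_1 = (0, 0, 0)ᵀ = 0. ✓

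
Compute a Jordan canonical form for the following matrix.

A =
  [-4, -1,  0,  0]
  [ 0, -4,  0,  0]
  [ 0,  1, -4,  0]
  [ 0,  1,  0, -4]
J_2(-4) ⊕ J_1(-4) ⊕ J_1(-4)

The characteristic polynomial is
  det(x·I − A) = x^4 + 16*x^3 + 96*x^2 + 256*x + 256 = (x + 4)^4

Eigenvalues and multiplicities (the geometric multiplicity of λ is n − rank(A − λI), which equals the number of Jordan blocks for λ):
  λ = -4: algebraic multiplicity = 4, geometric multiplicity = 3

Determining the block sizes for each eigenvalue:
  λ = -4: 3 blocks summing to 4 forces exactly one block of size 2 and the rest size 1 → block sizes [2, 1, 1]

Assembling the blocks gives a Jordan form
J =
  [-4,  1,  0,  0]
  [ 0, -4,  0,  0]
  [ 0,  0, -4,  0]
  [ 0,  0,  0, -4]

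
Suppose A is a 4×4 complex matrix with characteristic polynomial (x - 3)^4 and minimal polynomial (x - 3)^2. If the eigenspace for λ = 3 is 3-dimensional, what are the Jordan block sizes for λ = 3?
Block sizes for λ = 3: [2, 1, 1]

Step 1 — from the characteristic polynomial, algebraic multiplicity of λ = 3 is 4. From dim ker(A − (3)·I) = 3, there are exactly 3 Jordan blocks for λ = 3.
Step 2 — from the minimal polynomial, the factor (x − 3)^2 tells us the largest block for λ = 3 has size 2.
Step 3 — with total size 4, 3 blocks, and largest block 2, the block sizes (in nonincreasing order) are [2, 1, 1].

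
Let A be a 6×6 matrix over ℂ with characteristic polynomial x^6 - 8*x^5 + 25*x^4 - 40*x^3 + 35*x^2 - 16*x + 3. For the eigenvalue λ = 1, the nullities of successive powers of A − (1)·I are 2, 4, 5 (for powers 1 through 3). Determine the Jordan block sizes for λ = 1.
Block sizes for λ = 1: [3, 2]

From the dimensions of kernels of powers, the number of Jordan blocks of size at least j is d_j − d_{j−1} where d_j = dim ker(N^j) (with d_0 = 0). Computing the differences gives [2, 2, 1].
The number of blocks of size exactly k is (#blocks of size ≥ k) − (#blocks of size ≥ k + 1), so the partition is: 1 block(s) of size 2, 1 block(s) of size 3.
In nonincreasing order the block sizes are [3, 2].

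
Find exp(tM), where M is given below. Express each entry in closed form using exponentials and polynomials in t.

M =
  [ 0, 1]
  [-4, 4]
e^{tM} =
  [-2*t*exp(2*t) + exp(2*t), t*exp(2*t)]
  [-4*t*exp(2*t), 2*t*exp(2*t) + exp(2*t)]

Strategy: write M = P · J · P⁻¹ where J is a Jordan canonical form, so e^{tM} = P · e^{tJ} · P⁻¹, and e^{tJ} can be computed block-by-block.

M has Jordan form
J =
  [2, 1]
  [0, 2]
(up to reordering of blocks).

Per-block formulas:
  For a 2×2 Jordan block J_2(2): exp(t · J_2(2)) = e^(2t)·(I + t·N), where N is the 2×2 nilpotent shift.

After assembling e^{tJ} and conjugating by P, we get:

e^{tM} =
  [-2*t*exp(2*t) + exp(2*t), t*exp(2*t)]
  [-4*t*exp(2*t), 2*t*exp(2*t) + exp(2*t)]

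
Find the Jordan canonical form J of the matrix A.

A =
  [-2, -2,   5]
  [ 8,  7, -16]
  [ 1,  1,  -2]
J_3(1)

The characteristic polynomial is
  det(x·I − A) = x^3 - 3*x^2 + 3*x - 1 = (x - 1)^3

Eigenvalues and multiplicities (the geometric multiplicity of λ is n − rank(A − λI), which equals the number of Jordan blocks for λ):
  λ = 1: algebraic multiplicity = 3, geometric multiplicity = 1

Determining the block sizes for each eigenvalue:
  λ = 1: one block (gm = 1), so the single block has size am = 3 → block sizes [3]

Assembling the blocks gives a Jordan form
J =
  [1, 1, 0]
  [0, 1, 1]
  [0, 0, 1]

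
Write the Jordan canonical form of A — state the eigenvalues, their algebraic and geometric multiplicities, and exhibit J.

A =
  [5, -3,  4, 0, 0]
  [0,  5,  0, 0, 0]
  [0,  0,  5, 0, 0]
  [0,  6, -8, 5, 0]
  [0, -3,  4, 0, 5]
J_2(5) ⊕ J_1(5) ⊕ J_1(5) ⊕ J_1(5)

The characteristic polynomial is
  det(x·I − A) = x^5 - 25*x^4 + 250*x^3 - 1250*x^2 + 3125*x - 3125 = (x - 5)^5

Eigenvalues and multiplicities (the geometric multiplicity of λ is n − rank(A − λI), which equals the number of Jordan blocks for λ):
  λ = 5: algebraic multiplicity = 5, geometric multiplicity = 4

Determining the block sizes for each eigenvalue:
  λ = 5: 4 blocks summing to 5 forces exactly one block of size 2 and the rest size 1 → block sizes [2, 1, 1, 1]

Assembling the blocks gives a Jordan form
J =
  [5, 1, 0, 0, 0]
  [0, 5, 0, 0, 0]
  [0, 0, 5, 0, 0]
  [0, 0, 0, 5, 0]
  [0, 0, 0, 0, 5]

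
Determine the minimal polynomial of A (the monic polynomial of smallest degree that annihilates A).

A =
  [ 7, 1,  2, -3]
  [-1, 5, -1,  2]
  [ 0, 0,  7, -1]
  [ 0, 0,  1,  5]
x^2 - 12*x + 36

The characteristic polynomial is χ_A(x) = (x - 6)^4, so the eigenvalues are known. The minimal polynomial is
  m_A(x) = Π_λ (x − λ)^{k_λ}
where k_λ is the size of the *largest* Jordan block for λ (equivalently, the smallest k with (A − λI)^k v = 0 for every generalised eigenvector v of λ).

  λ = 6: largest Jordan block has size 2, contributing (x − 6)^2

So m_A(x) = (x - 6)^2 = x^2 - 12*x + 36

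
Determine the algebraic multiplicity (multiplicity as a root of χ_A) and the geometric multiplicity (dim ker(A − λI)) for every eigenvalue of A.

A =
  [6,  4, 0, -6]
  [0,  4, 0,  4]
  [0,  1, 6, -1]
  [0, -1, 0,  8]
λ = 6: alg = 4, geom = 2

Step 1 — factor the characteristic polynomial to read off the algebraic multiplicities:
  χ_A(x) = (x - 6)^4

Step 2 — compute geometric multiplicities via the rank-nullity identity g(λ) = n − rank(A − λI):
  rank(A − (6)·I) = 2, so dim ker(A − (6)·I) = n − 2 = 2

Summary:
  λ = 6: algebraic multiplicity = 4, geometric multiplicity = 2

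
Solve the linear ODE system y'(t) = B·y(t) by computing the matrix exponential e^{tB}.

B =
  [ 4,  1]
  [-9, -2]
e^{tB} =
  [3*t*exp(t) + exp(t), t*exp(t)]
  [-9*t*exp(t), -3*t*exp(t) + exp(t)]

Strategy: write B = P · J · P⁻¹ where J is a Jordan canonical form, so e^{tB} = P · e^{tJ} · P⁻¹, and e^{tJ} can be computed block-by-block.

B has Jordan form
J =
  [1, 1]
  [0, 1]
(up to reordering of blocks).

Per-block formulas:
  For a 2×2 Jordan block J_2(1): exp(t · J_2(1)) = e^(1t)·(I + t·N), where N is the 2×2 nilpotent shift.

After assembling e^{tJ} and conjugating by P, we get:

e^{tB} =
  [3*t*exp(t) + exp(t), t*exp(t)]
  [-9*t*exp(t), -3*t*exp(t) + exp(t)]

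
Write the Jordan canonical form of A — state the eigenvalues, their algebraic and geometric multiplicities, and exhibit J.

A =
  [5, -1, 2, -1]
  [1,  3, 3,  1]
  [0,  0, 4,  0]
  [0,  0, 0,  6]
J_3(4) ⊕ J_1(6)

The characteristic polynomial is
  det(x·I − A) = x^4 - 18*x^3 + 120*x^2 - 352*x + 384 = (x - 6)*(x - 4)^3

Eigenvalues and multiplicities (the geometric multiplicity of λ is n − rank(A − λI), which equals the number of Jordan blocks for λ):
  λ = 4: algebraic multiplicity = 3, geometric multiplicity = 1
  λ = 6: algebraic multiplicity = 1, geometric multiplicity = 1

Determining the block sizes for each eigenvalue:
  λ = 4: one block (gm = 1), so the single block has size am = 3 → block sizes [3]
  λ = 6: one block (gm = 1), so the single block has size am = 1 → block sizes [1]

Assembling the blocks gives a Jordan form
J =
  [4, 1, 0, 0]
  [0, 4, 1, 0]
  [0, 0, 4, 0]
  [0, 0, 0, 6]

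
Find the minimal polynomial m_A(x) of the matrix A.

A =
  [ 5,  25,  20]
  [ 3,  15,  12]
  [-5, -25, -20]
x^2

The characteristic polynomial is χ_A(x) = x^3, so the eigenvalues are known. The minimal polynomial is
  m_A(x) = Π_λ (x − λ)^{k_λ}
where k_λ is the size of the *largest* Jordan block for λ (equivalently, the smallest k with (A − λI)^k v = 0 for every generalised eigenvector v of λ).

  λ = 0: largest Jordan block has size 2, contributing (x − 0)^2

So m_A(x) = x^2 = x^2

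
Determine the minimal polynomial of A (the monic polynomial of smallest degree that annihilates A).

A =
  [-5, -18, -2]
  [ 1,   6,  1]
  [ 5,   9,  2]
x^3 - 3*x^2 - 9*x + 27

The characteristic polynomial is χ_A(x) = (x - 3)^2*(x + 3), so the eigenvalues are known. The minimal polynomial is
  m_A(x) = Π_λ (x − λ)^{k_λ}
where k_λ is the size of the *largest* Jordan block for λ (equivalently, the smallest k with (A − λI)^k v = 0 for every generalised eigenvector v of λ).

  λ = -3: largest Jordan block has size 1, contributing (x + 3)
  λ = 3: largest Jordan block has size 2, contributing (x − 3)^2

So m_A(x) = (x - 3)^2*(x + 3) = x^3 - 3*x^2 - 9*x + 27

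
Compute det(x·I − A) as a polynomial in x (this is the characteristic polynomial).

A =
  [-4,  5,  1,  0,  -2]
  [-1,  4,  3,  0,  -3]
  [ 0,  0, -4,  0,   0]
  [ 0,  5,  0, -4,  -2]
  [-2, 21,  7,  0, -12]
x^5 + 20*x^4 + 160*x^3 + 640*x^2 + 1280*x + 1024

Expanding det(x·I − A) (e.g. by cofactor expansion or by noting that A is similar to its Jordan form J, which has the same characteristic polynomial as A) gives
  χ_A(x) = x^5 + 20*x^4 + 160*x^3 + 640*x^2 + 1280*x + 1024
which factors as (x + 4)^5. The eigenvalues (with algebraic multiplicities) are λ = -4 with multiplicity 5.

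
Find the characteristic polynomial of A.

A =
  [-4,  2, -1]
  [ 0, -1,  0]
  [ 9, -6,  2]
x^3 + 3*x^2 + 3*x + 1

Expanding det(x·I − A) (e.g. by cofactor expansion or by noting that A is similar to its Jordan form J, which has the same characteristic polynomial as A) gives
  χ_A(x) = x^3 + 3*x^2 + 3*x + 1
which factors as (x + 1)^3. The eigenvalues (with algebraic multiplicities) are λ = -1 with multiplicity 3.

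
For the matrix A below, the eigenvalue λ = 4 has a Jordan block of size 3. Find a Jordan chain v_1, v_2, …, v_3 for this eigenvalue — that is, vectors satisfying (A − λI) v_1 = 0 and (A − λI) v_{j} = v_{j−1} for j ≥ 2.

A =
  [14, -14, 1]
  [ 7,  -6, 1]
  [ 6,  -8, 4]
A Jordan chain for λ = 4 of length 3:
v_1 = (8, 6, 4)ᵀ
v_2 = (10, 7, 6)ᵀ
v_3 = (1, 0, 0)ᵀ

Let N = A − (4)·I. We want v_3 with N^3 v_3 = 0 but N^2 v_3 ≠ 0; then v_{j-1} := N · v_j for j = 3, …, 2.

Pick v_3 = (1, 0, 0)ᵀ.
Then v_2 = N · v_3 = (10, 7, 6)ᵀ.
Then v_1 = N · v_2 = (8, 6, 4)ᵀ.

Sanity check: (A − (4)·I) v_1 = (0, 0, 0)ᵀ = 0. ✓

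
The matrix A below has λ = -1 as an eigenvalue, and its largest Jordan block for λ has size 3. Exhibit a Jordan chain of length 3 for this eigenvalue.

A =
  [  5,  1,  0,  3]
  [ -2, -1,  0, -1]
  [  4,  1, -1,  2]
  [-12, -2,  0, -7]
A Jordan chain for λ = -1 of length 3:
v_1 = (-2, 0, -2, 4)ᵀ
v_2 = (6, -2, 4, -12)ᵀ
v_3 = (1, 0, 0, 0)ᵀ

Let N = A − (-1)·I. We want v_3 with N^3 v_3 = 0 but N^2 v_3 ≠ 0; then v_{j-1} := N · v_j for j = 3, …, 2.

Pick v_3 = (1, 0, 0, 0)ᵀ.
Then v_2 = N · v_3 = (6, -2, 4, -12)ᵀ.
Then v_1 = N · v_2 = (-2, 0, -2, 4)ᵀ.

Sanity check: (A − (-1)·I) v_1 = (0, 0, 0, 0)ᵀ = 0. ✓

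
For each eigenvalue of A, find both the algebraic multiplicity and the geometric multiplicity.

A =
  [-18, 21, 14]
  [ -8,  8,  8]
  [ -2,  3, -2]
λ = -4: alg = 3, geom = 2

Step 1 — factor the characteristic polynomial to read off the algebraic multiplicities:
  χ_A(x) = (x + 4)^3

Step 2 — compute geometric multiplicities via the rank-nullity identity g(λ) = n − rank(A − λI):
  rank(A − (-4)·I) = 1, so dim ker(A − (-4)·I) = n − 1 = 2

Summary:
  λ = -4: algebraic multiplicity = 3, geometric multiplicity = 2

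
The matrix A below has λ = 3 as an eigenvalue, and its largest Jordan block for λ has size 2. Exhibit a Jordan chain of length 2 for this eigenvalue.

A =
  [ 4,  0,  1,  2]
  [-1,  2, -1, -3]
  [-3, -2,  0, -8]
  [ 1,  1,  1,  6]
A Jordan chain for λ = 3 of length 2:
v_1 = (1, -1, -3, 1)ᵀ
v_2 = (1, 0, 0, 0)ᵀ

Let N = A − (3)·I. We want v_2 with N^2 v_2 = 0 but N^1 v_2 ≠ 0; then v_{j-1} := N · v_j for j = 2, …, 2.

Pick v_2 = (1, 0, 0, 0)ᵀ.
Then v_1 = N · v_2 = (1, -1, -3, 1)ᵀ.

Sanity check: (A − (3)·I) v_1 = (0, 0, 0, 0)ᵀ = 0. ✓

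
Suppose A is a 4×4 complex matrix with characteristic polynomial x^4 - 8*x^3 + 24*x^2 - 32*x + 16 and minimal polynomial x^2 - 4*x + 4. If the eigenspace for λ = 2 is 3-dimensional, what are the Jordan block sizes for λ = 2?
Block sizes for λ = 2: [2, 1, 1]

Step 1 — from the characteristic polynomial, algebraic multiplicity of λ = 2 is 4. From dim ker(A − (2)·I) = 3, there are exactly 3 Jordan blocks for λ = 2.
Step 2 — from the minimal polynomial, the factor (x − 2)^2 tells us the largest block for λ = 2 has size 2.
Step 3 — with total size 4, 3 blocks, and largest block 2, the block sizes (in nonincreasing order) are [2, 1, 1].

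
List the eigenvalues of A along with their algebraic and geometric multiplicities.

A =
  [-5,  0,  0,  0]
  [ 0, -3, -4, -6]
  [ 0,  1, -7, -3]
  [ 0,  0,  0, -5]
λ = -5: alg = 4, geom = 3

Step 1 — factor the characteristic polynomial to read off the algebraic multiplicities:
  χ_A(x) = (x + 5)^4

Step 2 — compute geometric multiplicities via the rank-nullity identity g(λ) = n − rank(A − λI):
  rank(A − (-5)·I) = 1, so dim ker(A − (-5)·I) = n − 1 = 3

Summary:
  λ = -5: algebraic multiplicity = 4, geometric multiplicity = 3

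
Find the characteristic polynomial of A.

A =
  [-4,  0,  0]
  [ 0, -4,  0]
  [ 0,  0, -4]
x^3 + 12*x^2 + 48*x + 64

Expanding det(x·I − A) (e.g. by cofactor expansion or by noting that A is similar to its Jordan form J, which has the same characteristic polynomial as A) gives
  χ_A(x) = x^3 + 12*x^2 + 48*x + 64
which factors as (x + 4)^3. The eigenvalues (with algebraic multiplicities) are λ = -4 with multiplicity 3.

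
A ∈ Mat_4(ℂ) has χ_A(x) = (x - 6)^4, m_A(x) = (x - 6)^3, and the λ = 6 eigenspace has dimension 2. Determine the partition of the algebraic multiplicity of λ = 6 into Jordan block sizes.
Block sizes for λ = 6: [3, 1]

Step 1 — from the characteristic polynomial, algebraic multiplicity of λ = 6 is 4. From dim ker(A − (6)·I) = 2, there are exactly 2 Jordan blocks for λ = 6.
Step 2 — from the minimal polynomial, the factor (x − 6)^3 tells us the largest block for λ = 6 has size 3.
Step 3 — with total size 4, 2 blocks, and largest block 3, the block sizes (in nonincreasing order) are [3, 1].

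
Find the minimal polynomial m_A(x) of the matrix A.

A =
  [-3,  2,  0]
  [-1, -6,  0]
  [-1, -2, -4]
x^2 + 9*x + 20

The characteristic polynomial is χ_A(x) = (x + 4)^2*(x + 5), so the eigenvalues are known. The minimal polynomial is
  m_A(x) = Π_λ (x − λ)^{k_λ}
where k_λ is the size of the *largest* Jordan block for λ (equivalently, the smallest k with (A − λI)^k v = 0 for every generalised eigenvector v of λ).

  λ = -5: largest Jordan block has size 1, contributing (x + 5)
  λ = -4: largest Jordan block has size 1, contributing (x + 4)

So m_A(x) = (x + 4)*(x + 5) = x^2 + 9*x + 20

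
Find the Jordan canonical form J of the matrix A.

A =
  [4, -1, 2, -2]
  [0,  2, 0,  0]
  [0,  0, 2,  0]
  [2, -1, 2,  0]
J_2(2) ⊕ J_1(2) ⊕ J_1(2)

The characteristic polynomial is
  det(x·I − A) = x^4 - 8*x^3 + 24*x^2 - 32*x + 16 = (x - 2)^4

Eigenvalues and multiplicities (the geometric multiplicity of λ is n − rank(A − λI), which equals the number of Jordan blocks for λ):
  λ = 2: algebraic multiplicity = 4, geometric multiplicity = 3

Determining the block sizes for each eigenvalue:
  λ = 2: 3 blocks summing to 4 forces exactly one block of size 2 and the rest size 1 → block sizes [2, 1, 1]

Assembling the blocks gives a Jordan form
J =
  [2, 1, 0, 0]
  [0, 2, 0, 0]
  [0, 0, 2, 0]
  [0, 0, 0, 2]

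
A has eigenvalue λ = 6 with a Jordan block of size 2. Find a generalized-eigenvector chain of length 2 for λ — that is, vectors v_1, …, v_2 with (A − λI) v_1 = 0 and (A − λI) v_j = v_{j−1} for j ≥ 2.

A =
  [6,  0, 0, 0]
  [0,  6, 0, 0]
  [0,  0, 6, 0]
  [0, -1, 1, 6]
A Jordan chain for λ = 6 of length 2:
v_1 = (0, 0, 0, -1)ᵀ
v_2 = (0, 1, 0, 0)ᵀ

Let N = A − (6)·I. We want v_2 with N^2 v_2 = 0 but N^1 v_2 ≠ 0; then v_{j-1} := N · v_j for j = 2, …, 2.

Pick v_2 = (0, 1, 0, 0)ᵀ.
Then v_1 = N · v_2 = (0, 0, 0, -1)ᵀ.

Sanity check: (A − (6)·I) v_1 = (0, 0, 0, 0)ᵀ = 0. ✓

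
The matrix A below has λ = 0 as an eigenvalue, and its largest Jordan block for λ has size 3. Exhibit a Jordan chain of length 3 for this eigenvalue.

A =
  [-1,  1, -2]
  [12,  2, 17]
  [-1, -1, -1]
A Jordan chain for λ = 0 of length 3:
v_1 = (15, -5, -10)ᵀ
v_2 = (-1, 12, -1)ᵀ
v_3 = (1, 0, 0)ᵀ

Let N = A − (0)·I. We want v_3 with N^3 v_3 = 0 but N^2 v_3 ≠ 0; then v_{j-1} := N · v_j for j = 3, …, 2.

Pick v_3 = (1, 0, 0)ᵀ.
Then v_2 = N · v_3 = (-1, 12, -1)ᵀ.
Then v_1 = N · v_2 = (15, -5, -10)ᵀ.

Sanity check: (A − (0)·I) v_1 = (0, 0, 0)ᵀ = 0. ✓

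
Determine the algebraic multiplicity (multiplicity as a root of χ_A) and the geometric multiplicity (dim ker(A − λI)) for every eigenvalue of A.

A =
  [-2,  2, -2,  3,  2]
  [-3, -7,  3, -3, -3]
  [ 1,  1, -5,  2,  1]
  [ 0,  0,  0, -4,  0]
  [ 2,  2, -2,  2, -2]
λ = -4: alg = 5, geom = 3

Step 1 — factor the characteristic polynomial to read off the algebraic multiplicities:
  χ_A(x) = (x + 4)^5

Step 2 — compute geometric multiplicities via the rank-nullity identity g(λ) = n − rank(A − λI):
  rank(A − (-4)·I) = 2, so dim ker(A − (-4)·I) = n − 2 = 3

Summary:
  λ = -4: algebraic multiplicity = 5, geometric multiplicity = 3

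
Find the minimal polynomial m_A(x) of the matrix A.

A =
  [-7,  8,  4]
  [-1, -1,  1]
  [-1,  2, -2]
x^2 + 7*x + 12

The characteristic polynomial is χ_A(x) = (x + 3)^2*(x + 4), so the eigenvalues are known. The minimal polynomial is
  m_A(x) = Π_λ (x − λ)^{k_λ}
where k_λ is the size of the *largest* Jordan block for λ (equivalently, the smallest k with (A − λI)^k v = 0 for every generalised eigenvector v of λ).

  λ = -4: largest Jordan block has size 1, contributing (x + 4)
  λ = -3: largest Jordan block has size 1, contributing (x + 3)

So m_A(x) = (x + 3)*(x + 4) = x^2 + 7*x + 12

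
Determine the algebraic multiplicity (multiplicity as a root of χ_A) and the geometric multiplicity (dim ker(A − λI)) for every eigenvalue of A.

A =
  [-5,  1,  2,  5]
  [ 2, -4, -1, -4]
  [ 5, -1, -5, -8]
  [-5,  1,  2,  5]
λ = -3: alg = 3, geom = 1; λ = 0: alg = 1, geom = 1

Step 1 — factor the characteristic polynomial to read off the algebraic multiplicities:
  χ_A(x) = x*(x + 3)^3

Step 2 — compute geometric multiplicities via the rank-nullity identity g(λ) = n − rank(A − λI):
  rank(A − (-3)·I) = 3, so dim ker(A − (-3)·I) = n − 3 = 1
  rank(A − (0)·I) = 3, so dim ker(A − (0)·I) = n − 3 = 1

Summary:
  λ = -3: algebraic multiplicity = 3, geometric multiplicity = 1
  λ = 0: algebraic multiplicity = 1, geometric multiplicity = 1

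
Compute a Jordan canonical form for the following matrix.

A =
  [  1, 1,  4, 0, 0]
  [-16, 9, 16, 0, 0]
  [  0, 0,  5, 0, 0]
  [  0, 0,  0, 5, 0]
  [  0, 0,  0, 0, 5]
J_2(5) ⊕ J_1(5) ⊕ J_1(5) ⊕ J_1(5)

The characteristic polynomial is
  det(x·I − A) = x^5 - 25*x^4 + 250*x^3 - 1250*x^2 + 3125*x - 3125 = (x - 5)^5

Eigenvalues and multiplicities (the geometric multiplicity of λ is n − rank(A − λI), which equals the number of Jordan blocks for λ):
  λ = 5: algebraic multiplicity = 5, geometric multiplicity = 4

Determining the block sizes for each eigenvalue:
  λ = 5: 4 blocks summing to 5 forces exactly one block of size 2 and the rest size 1 → block sizes [2, 1, 1, 1]

Assembling the blocks gives a Jordan form
J =
  [5, 1, 0, 0, 0]
  [0, 5, 0, 0, 0]
  [0, 0, 5, 0, 0]
  [0, 0, 0, 5, 0]
  [0, 0, 0, 0, 5]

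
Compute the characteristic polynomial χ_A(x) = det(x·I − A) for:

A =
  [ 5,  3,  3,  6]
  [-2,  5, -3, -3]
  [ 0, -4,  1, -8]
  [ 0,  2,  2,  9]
x^4 - 20*x^3 + 150*x^2 - 500*x + 625

Expanding det(x·I − A) (e.g. by cofactor expansion or by noting that A is similar to its Jordan form J, which has the same characteristic polynomial as A) gives
  χ_A(x) = x^4 - 20*x^3 + 150*x^2 - 500*x + 625
which factors as (x - 5)^4. The eigenvalues (with algebraic multiplicities) are λ = 5 with multiplicity 4.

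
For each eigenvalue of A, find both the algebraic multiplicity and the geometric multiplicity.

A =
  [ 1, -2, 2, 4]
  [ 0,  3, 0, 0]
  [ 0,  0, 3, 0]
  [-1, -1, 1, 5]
λ = 3: alg = 4, geom = 3

Step 1 — factor the characteristic polynomial to read off the algebraic multiplicities:
  χ_A(x) = (x - 3)^4

Step 2 — compute geometric multiplicities via the rank-nullity identity g(λ) = n − rank(A − λI):
  rank(A − (3)·I) = 1, so dim ker(A − (3)·I) = n − 1 = 3

Summary:
  λ = 3: algebraic multiplicity = 4, geometric multiplicity = 3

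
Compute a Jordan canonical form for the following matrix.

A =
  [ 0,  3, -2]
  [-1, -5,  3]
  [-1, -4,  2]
J_3(-1)

The characteristic polynomial is
  det(x·I − A) = x^3 + 3*x^2 + 3*x + 1 = (x + 1)^3

Eigenvalues and multiplicities (the geometric multiplicity of λ is n − rank(A − λI), which equals the number of Jordan blocks for λ):
  λ = -1: algebraic multiplicity = 3, geometric multiplicity = 1

Determining the block sizes for each eigenvalue:
  λ = -1: one block (gm = 1), so the single block has size am = 3 → block sizes [3]

Assembling the blocks gives a Jordan form
J =
  [-1,  1,  0]
  [ 0, -1,  1]
  [ 0,  0, -1]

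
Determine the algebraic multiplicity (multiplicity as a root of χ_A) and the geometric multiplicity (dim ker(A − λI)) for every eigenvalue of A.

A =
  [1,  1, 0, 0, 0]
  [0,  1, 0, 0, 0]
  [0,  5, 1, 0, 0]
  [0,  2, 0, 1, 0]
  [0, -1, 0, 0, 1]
λ = 1: alg = 5, geom = 4

Step 1 — factor the characteristic polynomial to read off the algebraic multiplicities:
  χ_A(x) = (x - 1)^5

Step 2 — compute geometric multiplicities via the rank-nullity identity g(λ) = n − rank(A − λI):
  rank(A − (1)·I) = 1, so dim ker(A − (1)·I) = n − 1 = 4

Summary:
  λ = 1: algebraic multiplicity = 5, geometric multiplicity = 4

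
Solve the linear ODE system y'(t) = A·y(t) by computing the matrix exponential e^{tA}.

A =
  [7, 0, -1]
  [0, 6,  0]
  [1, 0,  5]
e^{tA} =
  [t*exp(6*t) + exp(6*t), 0, -t*exp(6*t)]
  [0, exp(6*t), 0]
  [t*exp(6*t), 0, -t*exp(6*t) + exp(6*t)]

Strategy: write A = P · J · P⁻¹ where J is a Jordan canonical form, so e^{tA} = P · e^{tJ} · P⁻¹, and e^{tJ} can be computed block-by-block.

A has Jordan form
J =
  [6, 1, 0]
  [0, 6, 0]
  [0, 0, 6]
(up to reordering of blocks).

Per-block formulas:
  For a 1×1 block at λ = 6: exp(t · [6]) = [e^(6t)].
  For a 2×2 Jordan block J_2(6): exp(t · J_2(6)) = e^(6t)·(I + t·N), where N is the 2×2 nilpotent shift.

After assembling e^{tJ} and conjugating by P, we get:

e^{tA} =
  [t*exp(6*t) + exp(6*t), 0, -t*exp(6*t)]
  [0, exp(6*t), 0]
  [t*exp(6*t), 0, -t*exp(6*t) + exp(6*t)]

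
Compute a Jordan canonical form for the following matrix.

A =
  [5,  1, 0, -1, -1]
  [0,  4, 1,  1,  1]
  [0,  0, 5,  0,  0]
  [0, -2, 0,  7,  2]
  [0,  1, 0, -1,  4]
J_3(5) ⊕ J_1(5) ⊕ J_1(5)

The characteristic polynomial is
  det(x·I − A) = x^5 - 25*x^4 + 250*x^3 - 1250*x^2 + 3125*x - 3125 = (x - 5)^5

Eigenvalues and multiplicities (the geometric multiplicity of λ is n − rank(A − λI), which equals the number of Jordan blocks for λ):
  λ = 5: algebraic multiplicity = 5, geometric multiplicity = 3

Determining the block sizes for each eigenvalue:
  λ = 5: with am = 5 and gm = 3, the partition is not yet determined (e.g. several partitions of 5 into 3 parts exist). Let N = A − (5)·I. Computing rank(N^1) = 2, rank(N^2) = 1, rank(N^3) = 0; the number of blocks of size ≥ j is rank(N^{j−1}) − rank(N^j), giving [3, 1, 1]. So we have 1 block(s) of size 3, 2 block(s) of size 1 → block sizes [3, 1, 1]

Assembling the blocks gives a Jordan form
J =
  [5, 1, 0, 0, 0]
  [0, 5, 1, 0, 0]
  [0, 0, 5, 0, 0]
  [0, 0, 0, 5, 0]
  [0, 0, 0, 0, 5]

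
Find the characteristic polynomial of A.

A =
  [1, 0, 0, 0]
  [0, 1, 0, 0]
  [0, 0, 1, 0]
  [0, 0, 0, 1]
x^4 - 4*x^3 + 6*x^2 - 4*x + 1

Expanding det(x·I − A) (e.g. by cofactor expansion or by noting that A is similar to its Jordan form J, which has the same characteristic polynomial as A) gives
  χ_A(x) = x^4 - 4*x^3 + 6*x^2 - 4*x + 1
which factors as (x - 1)^4. The eigenvalues (with algebraic multiplicities) are λ = 1 with multiplicity 4.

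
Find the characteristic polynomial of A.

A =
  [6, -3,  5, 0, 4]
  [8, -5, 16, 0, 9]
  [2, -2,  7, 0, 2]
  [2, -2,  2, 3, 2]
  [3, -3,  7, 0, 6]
x^5 - 17*x^4 + 114*x^3 - 378*x^2 + 621*x - 405

Expanding det(x·I − A) (e.g. by cofactor expansion or by noting that A is similar to its Jordan form J, which has the same characteristic polynomial as A) gives
  χ_A(x) = x^5 - 17*x^4 + 114*x^3 - 378*x^2 + 621*x - 405
which factors as (x - 5)*(x - 3)^4. The eigenvalues (with algebraic multiplicities) are λ = 3 with multiplicity 4, λ = 5 with multiplicity 1.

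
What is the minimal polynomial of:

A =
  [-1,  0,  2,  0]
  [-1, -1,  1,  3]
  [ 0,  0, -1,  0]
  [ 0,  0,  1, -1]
x^3 + 3*x^2 + 3*x + 1

The characteristic polynomial is χ_A(x) = (x + 1)^4, so the eigenvalues are known. The minimal polynomial is
  m_A(x) = Π_λ (x − λ)^{k_λ}
where k_λ is the size of the *largest* Jordan block for λ (equivalently, the smallest k with (A − λI)^k v = 0 for every generalised eigenvector v of λ).

  λ = -1: largest Jordan block has size 3, contributing (x + 1)^3

So m_A(x) = (x + 1)^3 = x^3 + 3*x^2 + 3*x + 1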